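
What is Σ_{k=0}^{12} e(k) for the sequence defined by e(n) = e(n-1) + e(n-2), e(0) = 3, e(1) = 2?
Computing the sequence terms: 3, 2, 5, 7, 12, 19, 31, 50, 81, 131, 212, 343, 555
Adding these values together:

1451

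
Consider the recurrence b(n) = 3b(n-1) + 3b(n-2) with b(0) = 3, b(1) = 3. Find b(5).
Computing the sequence terms:
3, 3, 18, 63, 243, 918

918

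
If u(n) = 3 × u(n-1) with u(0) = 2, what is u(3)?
Computing step by step:
u(0) = 2
u(1) = 3 × 2 = 6
u(2) = 3 × 6 = 18
u(3) = 3 × 18 = 54

54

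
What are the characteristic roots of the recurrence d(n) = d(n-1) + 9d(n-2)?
Substitute d(n) = rⁿ and divide through by rⁿ⁻²: r² - r - 9 = 0
Discriminant: 1² + 4·9 = 37, not a perfect square, so by the quadratic formula r = (1 ± √37)/2.
General solution: d(n) = A·r₁ⁿ + B·r₂ⁿ where r₁,r₂ = (1 ± √37)/2

Characteristic: r² - r - 9 = 0, Roots: r = (1 ± √37)/2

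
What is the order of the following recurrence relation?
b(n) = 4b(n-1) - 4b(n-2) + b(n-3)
The order is the largest lag k for which b(n-k) appears. Here the deepest term is b(n-3), so the order is 3.

Order 3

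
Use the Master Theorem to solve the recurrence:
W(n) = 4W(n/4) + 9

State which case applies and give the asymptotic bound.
Master Theorem template: W(n) = a·W(n/b) + f(n).
Here: a=4, b=4, f(n)=9
Compute log_b(a) = log_4(4) = 1.
f(n) = 9 = O(n^(1-ε)) with ε = 1. Case 1: W(n) = Θ(n^log_b(a)) = Θ(n).

Case 1: W(n) = Θ(n)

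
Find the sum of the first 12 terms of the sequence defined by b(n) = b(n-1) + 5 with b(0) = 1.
Computing the sequence terms: 1, 6, 11, 16, 21, 26, 31, 36, 41, 46, 51, 56
Adding these values together:

342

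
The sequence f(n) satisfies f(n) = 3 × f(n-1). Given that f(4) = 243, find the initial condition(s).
In general f(n) = 3ⁿ · f(0). At n = 4: f(0) = f(4) / 3^4 = 243 / 81 = 3.

f(0) = 3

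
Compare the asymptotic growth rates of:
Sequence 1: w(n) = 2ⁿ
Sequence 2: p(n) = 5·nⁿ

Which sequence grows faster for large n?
Comparing growth rates:
Growth-rate hierarchy: log n ≺ any polynomial ≺ any exponential cⁿ (c>1) ≺ n! ≺ nⁿ.
super-exponential nⁿ dominates exponential base 2 asymptotically.

p(n) grows faster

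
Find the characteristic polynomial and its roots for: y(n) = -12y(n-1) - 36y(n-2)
Substitute y(n) = rⁿ and divide through by rⁿ⁻²: r² + 12r + 36 = 0
Factor: (r + 6)² = 0, so r = -6 (double root).
General solution: y(n) = (A + Bn)·(-6)ⁿ

Characteristic: r² + 12r + 36 = 0, Roots: r = -6 (double root)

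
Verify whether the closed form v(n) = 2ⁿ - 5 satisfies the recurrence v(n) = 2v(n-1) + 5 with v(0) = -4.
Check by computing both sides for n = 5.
From the recurrence with v(0) = -4:
  v(0) = -4, v(1) = -3, v(2) = -1, v(3) = 3, v(4) = 11, v(5) = 27
  so the recurrence gives v(5) = 27.
From the proposed closed form v(n) = 2ⁿ - 5:
  v(5) = 27.
Both sides give 27 at n = 5, and the initial condition(s) match, so the closed form is consistent.

Yes, the closed form is correct.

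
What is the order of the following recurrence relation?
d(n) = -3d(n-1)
The order is the largest lag k for which d(n-k) appears. Here the deepest term is d(n-1), so the order is 1.

Order 1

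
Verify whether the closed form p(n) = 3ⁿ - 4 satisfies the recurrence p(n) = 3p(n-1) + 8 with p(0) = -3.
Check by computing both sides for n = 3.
From the recurrence with p(0) = -3:
  p(0) = -3, p(1) = -1, p(2) = 5, p(3) = 23
  so the recurrence gives p(3) = 23.
From the proposed closed form p(n) = 3ⁿ - 4:
  p(3) = 23.
Both sides give 23 at n = 3, and the initial condition(s) match, so the closed form is consistent.

Yes, the closed form is correct.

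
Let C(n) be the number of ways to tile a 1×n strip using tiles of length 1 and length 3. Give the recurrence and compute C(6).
Condition on the last tile: it has length 1 (leaving a 1×(n-1) strip) or length 3 (leaving a 1×(n-3) strip), so C(n) = C(n-1) + C(n-3) (order-3 linear recurrence).
For 0 ≤ i < 3 only unit tiles fit, so C(i) = 1.
Iterating the recurrence: C(3) = 2, C(4) = 3, C(5) = 4, C(6) = 6.

C(n) = C(n-1) + C(n-3), with C(i) = 1 for 0 ≤ i < 3; C(6) = 6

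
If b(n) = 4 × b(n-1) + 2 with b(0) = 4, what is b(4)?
Computing step by step:
b(0) = 4
b(1) = 4 × 4 + 2 = 18
b(2) = 4 × 18 + 2 = 74
b(3) = 4 × 74 + 2 = 298
b(4) = 4 × 298 + 2 = 1194

1194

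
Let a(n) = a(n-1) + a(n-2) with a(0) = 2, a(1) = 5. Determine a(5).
Computing the sequence terms:
2, 5, 7, 12, 19, 31

31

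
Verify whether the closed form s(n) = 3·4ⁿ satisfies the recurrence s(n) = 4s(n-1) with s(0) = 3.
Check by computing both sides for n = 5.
From the recurrence with s(0) = 3:
  s(0) = 3, s(1) = 12, s(2) = 48, s(3) = 192, s(4) = 768, s(5) = 3072
  so the recurrence gives s(5) = 3072.
From the proposed closed form s(n) = 3·4ⁿ:
  s(5) = 3072.
Both sides give 3072 at n = 5, and the initial condition(s) match, so the closed form is consistent.

Yes, the closed form is correct.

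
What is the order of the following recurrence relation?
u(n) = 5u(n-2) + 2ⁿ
The order is the largest lag k for which u(n-k) appears. Here the deepest term is u(n-2) (the 2ⁿ term is non-homogeneous and does not affect the order), so the order is 2.

Order 2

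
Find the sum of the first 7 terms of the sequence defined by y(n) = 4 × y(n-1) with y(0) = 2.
Computing the sequence terms: 2, 8, 32, 128, 512, 2048, 8192
Adding these values together:

10922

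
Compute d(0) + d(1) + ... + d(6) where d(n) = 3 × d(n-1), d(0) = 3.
Computing the sequence terms: 3, 9, 27, 81, 243, 729, 2187
Adding these values together:

3279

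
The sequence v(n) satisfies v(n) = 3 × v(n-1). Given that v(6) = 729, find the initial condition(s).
In general v(n) = 3ⁿ · v(0). At n = 6: v(0) = v(6) / 3^6 = 729 / 729 = 1.

v(0) = 1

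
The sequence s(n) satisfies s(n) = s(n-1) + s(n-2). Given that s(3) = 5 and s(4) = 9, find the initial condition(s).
Work backwards using s(k) = s(k+2) - s(k+1):
s(2) = s(4) - s(3) = 9 - 5 = 4
s(1) = s(3) - s(2) = 5 - 4 = 1
s(0) = s(2) - s(1) = 4 - 1 = 3

s(0) = 3, s(1) = 1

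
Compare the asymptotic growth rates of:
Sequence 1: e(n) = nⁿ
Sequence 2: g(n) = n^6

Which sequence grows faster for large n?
Comparing growth rates:
Growth-rate hierarchy: log n ≺ any polynomial ≺ any exponential cⁿ (c>1) ≺ n! ≺ nⁿ.
super-exponential nⁿ dominates polynomial degree 6 asymptotically.

e(n) grows faster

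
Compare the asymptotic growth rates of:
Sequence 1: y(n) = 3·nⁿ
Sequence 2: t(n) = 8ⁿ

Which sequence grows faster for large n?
Comparing growth rates:
Growth-rate hierarchy: log n ≺ any polynomial ≺ any exponential cⁿ (c>1) ≺ n! ≺ nⁿ.
super-exponential nⁿ dominates exponential base 8 asymptotically.

y(n) grows faster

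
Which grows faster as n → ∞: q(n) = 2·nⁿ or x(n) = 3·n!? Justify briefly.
Comparing growth rates:
Growth-rate hierarchy: log n ≺ any polynomial ≺ any exponential cⁿ (c>1) ≺ n! ≺ nⁿ.
super-exponential nⁿ dominates factorial asymptotically.

q(n) grows faster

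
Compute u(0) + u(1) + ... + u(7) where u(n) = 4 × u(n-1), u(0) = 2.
Computing the sequence terms: 2, 8, 32, 128, 512, 2048, 8192, 32768
Adding these values together:

43690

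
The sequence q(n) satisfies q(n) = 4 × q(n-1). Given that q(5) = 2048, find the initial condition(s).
In general q(n) = 4ⁿ · q(0). At n = 5: q(0) = q(5) / 4^5 = 2048 / 1024 = 2.

q(0) = 2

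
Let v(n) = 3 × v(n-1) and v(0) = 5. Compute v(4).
Computing step by step:
v(0) = 5
v(1) = 3 × 5 = 15
v(2) = 3 × 15 = 45
v(3) = 3 × 45 = 135
v(4) = 3 × 135 = 405

405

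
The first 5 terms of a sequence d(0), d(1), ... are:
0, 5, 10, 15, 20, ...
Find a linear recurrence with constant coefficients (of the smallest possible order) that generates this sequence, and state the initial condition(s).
Look for the lowest-order linear relation among consecutive terms.
Observation: consecutive differences are constant (= 5).
Check at n=2: 1·5 + 5 = 10. ✓

d(n) = d(n-1) + 5, d(0) = 0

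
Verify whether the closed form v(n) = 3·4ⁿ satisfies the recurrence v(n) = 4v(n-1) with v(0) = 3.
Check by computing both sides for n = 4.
From the recurrence with v(0) = 3:
  v(0) = 3, v(1) = 12, v(2) = 48, v(3) = 192, v(4) = 768
  so the recurrence gives v(4) = 768.
From the proposed closed form v(n) = 3·4ⁿ:
  v(4) = 768.
Both sides give 768 at n = 4, and the initial condition(s) match, so the closed form is consistent.

Yes, the closed form is correct.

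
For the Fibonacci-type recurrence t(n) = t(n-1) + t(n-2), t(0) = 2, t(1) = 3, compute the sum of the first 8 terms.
Computing the sequence terms: 2, 3, 5, 8, 13, 21, 34, 55
Adding these values together:

141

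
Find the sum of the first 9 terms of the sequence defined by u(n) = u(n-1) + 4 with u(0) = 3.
Computing the sequence terms: 3, 7, 11, 15, 19, 23, 27, 31, 35
Adding these values together:

171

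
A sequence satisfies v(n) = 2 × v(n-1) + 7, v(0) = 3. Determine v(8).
Computing step by step:
v(0) = 3
v(1) = 2 × 3 + 7 = 13
v(2) = 2 × 13 + 7 = 33
v(3) = 2 × 33 + 7 = 73
v(4) = 2 × 73 + 7 = 153
v(5) = 2 × 153 + 7 = 313
v(6) = 2 × 313 + 7 = 633
v(7) = 2 × 633 + 7 = 1273
v(8) = 2 × 1273 + 7 = 2553

2553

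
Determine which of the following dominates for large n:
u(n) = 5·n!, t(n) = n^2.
Comparing growth rates:
Growth-rate hierarchy: log n ≺ any polynomial ≺ any exponential cⁿ (c>1) ≺ n! ≺ nⁿ.
factorial dominates polynomial degree 2 asymptotically.

u(n) grows faster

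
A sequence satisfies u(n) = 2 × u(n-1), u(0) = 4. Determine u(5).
Computing step by step:
u(0) = 4
u(1) = 2 × 4 = 8
u(2) = 2 × 8 = 16
u(3) = 2 × 16 = 32
u(4) = 2 × 32 = 64
u(5) = 2 × 64 = 128

128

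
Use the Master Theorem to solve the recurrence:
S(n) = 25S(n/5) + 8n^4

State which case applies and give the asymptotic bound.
Master Theorem template: S(n) = a·S(n/b) + f(n).
Here: a=25, b=5, f(n)=8n^4
Compute log_b(a) = log_5(25) = 2.
f(n) = 8n^4 = Ω(n^(2+ε)) with ε = 2, and the regularity condition holds (a·f(n/b) = (a/b^4)·f(n) with a/b^4 = 5^-2 < 1). Case 3: S(n) = Θ(f(n)) = Θ(n^4).

Case 3: S(n) = Θ(n^4)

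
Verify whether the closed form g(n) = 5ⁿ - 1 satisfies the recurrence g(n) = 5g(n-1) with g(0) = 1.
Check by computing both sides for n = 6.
From the recurrence with g(0) = 1:
  g(0) = 1, g(1) = 5, g(2) = 25, g(3) = 125, g(4) = 625, g(5) = 3125, g(6) = 15625
  so the recurrence gives g(6) = 15625.
From the proposed closed form g(n) = 5ⁿ - 1:
  g(6) = 15624.
The recurrence gives 15625 but the closed form gives 15624, so the closed form does not satisfy the recurrence.

No, the closed form is incorrect.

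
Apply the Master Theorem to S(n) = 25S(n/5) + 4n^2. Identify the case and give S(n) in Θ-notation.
Master Theorem template: S(n) = a·S(n/b) + f(n).
Here: a=25, b=5, f(n)=4n^2
Compute log_b(a) = log_5(25) = 2.
f(n) = 4n^2 = Θ(n^2). Case 2: S(n) = Θ(n^2 log n).

Case 2: S(n) = Θ(n^2 log n)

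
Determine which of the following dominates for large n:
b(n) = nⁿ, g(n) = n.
Comparing growth rates:
Growth-rate hierarchy: log n ≺ any polynomial ≺ any exponential cⁿ (c>1) ≺ n! ≺ nⁿ.
super-exponential nⁿ dominates polynomial degree 1 asymptotically.

b(n) grows faster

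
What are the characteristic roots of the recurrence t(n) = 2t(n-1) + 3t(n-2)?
Substitute t(n) = rⁿ and divide through by rⁿ⁻²: r² - 2r - 3 = 0
Factor: (r + 1)(r - 3) = 0, so r = -1, 3.
General solution: t(n) = A·(-1)ⁿ + B·3ⁿ

Characteristic: r² - 2r - 3 = 0, Roots: r = -1, 3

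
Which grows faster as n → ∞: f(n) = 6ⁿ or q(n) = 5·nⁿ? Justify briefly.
Comparing growth rates:
Growth-rate hierarchy: log n ≺ any polynomial ≺ any exponential cⁿ (c>1) ≺ n! ≺ nⁿ.
super-exponential nⁿ dominates exponential base 6 asymptotically.

q(n) grows faster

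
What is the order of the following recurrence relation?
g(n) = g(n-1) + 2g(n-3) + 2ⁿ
The order is the largest lag k for which g(n-k) appears. Here the deepest term is g(n-3) (the 2ⁿ term is non-homogeneous and does not affect the order), so the order is 3.

Order 3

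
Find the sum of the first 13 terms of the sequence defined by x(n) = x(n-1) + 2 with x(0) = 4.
Computing the sequence terms: 4, 6, 8, 10, 12, 14, 16, 18, 20, 22, 24, 26, 28
Adding these values together:

208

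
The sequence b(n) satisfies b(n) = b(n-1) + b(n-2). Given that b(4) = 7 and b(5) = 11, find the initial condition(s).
Work backwards using b(k) = b(k+2) - b(k+1):
b(3) = b(5) - b(4) = 11 - 7 = 4
b(2) = b(4) - b(3) = 7 - 4 = 3
b(1) = b(3) - b(2) = 4 - 3 = 1
b(0) = b(2) - b(1) = 3 - 1 = 2

b(0) = 2, b(1) = 1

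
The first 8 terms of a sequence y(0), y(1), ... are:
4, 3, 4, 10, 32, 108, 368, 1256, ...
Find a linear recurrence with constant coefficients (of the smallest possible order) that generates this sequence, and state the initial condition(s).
Look for the lowest-order linear relation among consecutive terms.
Observation: y(n) - 4·y(n-1) - (-2)·y(n-2) = 0 holds for the shown terms, and no order-1 relation y(n) = α·y(n-1) + β fits.
Check at n=3: 4·4 + (-2)·3 = 10. ✓

y(n) = 4y(n-1) - 2y(n-2), y(0) = 4, y(1) = 3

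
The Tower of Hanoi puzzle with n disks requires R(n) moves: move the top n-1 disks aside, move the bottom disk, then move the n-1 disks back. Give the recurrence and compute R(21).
Moving n disks = move the top n-1 disks aside (R(n-1) moves) + move the largest disk (1 move) + move the n-1 disks back on top (R(n-1) moves), so R(n) = 2R(n-1) + 1, with R(1) = 1 (a single disk takes one move).
First terms: 1, 3, 7, 15, 31, 63, … — each is one less than a power of 2. Indeed R(n) + 1 = 2(R(n-1) + 1) with R(1) + 1 = 2, so R(n) + 1 = 2ⁿ and R(n) = 2ⁿ - 1.
Hence R(21) = 2^21 - 1 = 2097152 - 1 = 2097151.

R(n) = 2R(n-1) + 1, R(1) = 1; R(21) = 2097151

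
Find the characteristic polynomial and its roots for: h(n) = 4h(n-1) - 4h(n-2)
Substitute h(n) = rⁿ and divide through by rⁿ⁻²: r² - 4r + 4 = 0
Factor: (r - 2)² = 0, so r = 2 (double root).
General solution: h(n) = (A + Bn)·2ⁿ

Characteristic: r² - 4r + 4 = 0, Roots: r = 2 (double root)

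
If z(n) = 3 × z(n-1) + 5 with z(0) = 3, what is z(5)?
Computing step by step:
z(0) = 3
z(1) = 3 × 3 + 5 = 14
z(2) = 3 × 14 + 5 = 47
z(3) = 3 × 47 + 5 = 146
z(4) = 3 × 146 + 5 = 443
z(5) = 3 × 443 + 5 = 1334

1334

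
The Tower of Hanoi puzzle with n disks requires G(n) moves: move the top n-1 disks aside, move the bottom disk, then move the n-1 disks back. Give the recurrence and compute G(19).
Moving n disks = move the top n-1 disks aside (G(n-1) moves) + move the largest disk (1 move) + move the n-1 disks back on top (G(n-1) moves), so G(n) = 2G(n-1) + 1, with G(1) = 1 (a single disk takes one move).
First terms: 1, 3, 7, 15, 31, 63, … — each is one less than a power of 2. Indeed G(n) + 1 = 2(G(n-1) + 1) with G(1) + 1 = 2, so G(n) + 1 = 2ⁿ and G(n) = 2ⁿ - 1.
Hence G(19) = 2^19 - 1 = 524288 - 1 = 524287.

G(n) = 2G(n-1) + 1, G(1) = 1; G(19) = 524287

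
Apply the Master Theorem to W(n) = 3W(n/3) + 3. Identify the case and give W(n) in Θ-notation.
Master Theorem template: W(n) = a·W(n/b) + f(n).
Here: a=3, b=3, f(n)=3
Compute log_b(a) = log_3(3) = 1.
f(n) = 3 = O(n^(1-ε)) with ε = 1. Case 1: W(n) = Θ(n^log_b(a)) = Θ(n).

Case 1: W(n) = Θ(n)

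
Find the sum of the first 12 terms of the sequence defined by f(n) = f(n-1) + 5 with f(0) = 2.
Computing the sequence terms: 2, 7, 12, 17, 22, 27, 32, 37, 42, 47, 52, 57
Adding these values together:

354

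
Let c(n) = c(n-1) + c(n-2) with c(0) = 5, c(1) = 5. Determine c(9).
Computing the sequence terms:
5, 5, 10, 15, 25, 40, 65, 105, 170, 275

275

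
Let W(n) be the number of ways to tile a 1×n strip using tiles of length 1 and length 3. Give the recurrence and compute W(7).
Condition on the last tile: it has length 1 (leaving a 1×(n-1) strip) or length 3 (leaving a 1×(n-3) strip), so W(n) = W(n-1) + W(n-3) (order-3 linear recurrence).
For 0 ≤ i < 3 only unit tiles fit, so W(i) = 1.
Iterating the recurrence: W(3) = 2, W(4) = 3, W(5) = 4, W(6) = 6, W(7) = 9.

W(n) = W(n-1) + W(n-3), with W(i) = 1 for 0 ≤ i < 3; W(7) = 9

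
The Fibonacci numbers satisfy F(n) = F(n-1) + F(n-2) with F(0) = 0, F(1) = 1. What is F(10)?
Computing the sequence terms:
0, 1, 1, 2, 3, 5, 8, 13, 21, 34, 55

55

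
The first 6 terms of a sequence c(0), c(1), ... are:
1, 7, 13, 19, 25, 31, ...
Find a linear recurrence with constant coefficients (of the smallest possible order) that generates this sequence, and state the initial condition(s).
Look for the lowest-order linear relation among consecutive terms.
Observation: consecutive differences are constant (= 6).
Check at n=2: 1·7 + 6 = 13. ✓

c(n) = c(n-1) + 6, c(0) = 1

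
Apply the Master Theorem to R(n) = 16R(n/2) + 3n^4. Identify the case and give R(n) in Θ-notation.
Master Theorem template: R(n) = a·R(n/b) + f(n).
Here: a=16, b=2, f(n)=3n^4
Compute log_b(a) = log_2(16) = 4.
f(n) = 3n^4 = Θ(n^4). Case 2: R(n) = Θ(n^4 log n).

Case 2: R(n) = Θ(n^4 log n)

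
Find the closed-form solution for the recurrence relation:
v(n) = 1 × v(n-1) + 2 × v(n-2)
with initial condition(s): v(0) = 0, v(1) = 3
Recurrence: v(n) = 1 × v(n-1) + 2 × v(n-2), initial: v(0) = 0, v(1) = 3.
Characteristic equation: r² - 1r - 2 = 0, which factors as (r - 2)(r + 1) = 0, so r = 2, -1. General solution v(n) = A·2ⁿ + B·(-1)ⁿ. From v(0) = 0: A + B = 0. From v(1) = 3: 2A - 1B = 3. Solving gives A = 1, B = -1.

v(n) = 2ⁿ - (-1)ⁿ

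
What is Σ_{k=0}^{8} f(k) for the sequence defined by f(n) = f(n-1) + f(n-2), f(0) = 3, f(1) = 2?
Computing the sequence terms: 3, 2, 5, 7, 12, 19, 31, 50, 81
Adding these values together:

210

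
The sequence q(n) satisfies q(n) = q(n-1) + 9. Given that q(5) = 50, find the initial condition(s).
q(5) = q(0) + 5·9, so q(0) = 50 - 45 = 5.

q(0) = 5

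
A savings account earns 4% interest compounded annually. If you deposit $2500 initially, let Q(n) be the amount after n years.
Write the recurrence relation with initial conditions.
Each year the balance grows by 4%, i.e. is multiplied by 1 + 4/100 = 1.04, so Q(n) = 1.04 × Q(n-1). The initial deposit gives Q(0) = 2500.
Unrolling gives the closed form Q(n) = 2500 × (1.04)ⁿ.

Q(n) = 1.04 × Q(n-1), Q(0) = 2500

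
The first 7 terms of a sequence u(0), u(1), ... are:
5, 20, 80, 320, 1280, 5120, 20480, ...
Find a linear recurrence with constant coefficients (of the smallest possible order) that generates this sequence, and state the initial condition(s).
Look for the lowest-order linear relation among consecutive terms.
Observation: each term is 4× the previous.
Check at n=2: 4·20 = 80. ✓

u(n) = 4 × u(n-1), u(0) = 5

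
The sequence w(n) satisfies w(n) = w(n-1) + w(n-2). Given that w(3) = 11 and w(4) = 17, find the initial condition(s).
Work backwards using w(k) = w(k+2) - w(k+1):
w(2) = w(4) - w(3) = 17 - 11 = 6
w(1) = w(3) - w(2) = 11 - 6 = 5
w(0) = w(2) - w(1) = 6 - 5 = 1

w(0) = 1, w(1) = 5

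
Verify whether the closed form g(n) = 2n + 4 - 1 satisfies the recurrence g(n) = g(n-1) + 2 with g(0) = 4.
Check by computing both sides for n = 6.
From the recurrence with g(0) = 4:
  g(0) = 4, g(1) = 6, g(2) = 8, g(3) = 10, g(4) = 12, g(5) = 14, g(6) = 16
  so the recurrence gives g(6) = 16.
From the proposed closed form g(n) = 2n + 4 - 1:
  g(6) = 15.
The recurrence gives 16 but the closed form gives 15, so the closed form does not satisfy the recurrence.

No, the closed form is incorrect.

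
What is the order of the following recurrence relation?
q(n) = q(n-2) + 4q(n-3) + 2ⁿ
The order is the largest lag k for which q(n-k) appears. Here the deepest term is q(n-3) (the 2ⁿ term is non-homogeneous and does not affect the order), so the order is 3.

Order 3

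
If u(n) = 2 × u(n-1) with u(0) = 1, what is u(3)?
Computing step by step:
u(0) = 1
u(1) = 2 × 1 = 2
u(2) = 2 × 2 = 4
u(3) = 2 × 4 = 8

8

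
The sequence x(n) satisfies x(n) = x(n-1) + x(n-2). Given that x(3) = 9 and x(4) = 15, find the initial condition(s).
Work backwards using x(k) = x(k+2) - x(k+1):
x(2) = x(4) - x(3) = 15 - 9 = 6
x(1) = x(3) - x(2) = 9 - 6 = 3
x(0) = x(2) - x(1) = 6 - 3 = 3

x(0) = 3, x(1) = 3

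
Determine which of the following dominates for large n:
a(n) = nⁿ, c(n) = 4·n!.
Comparing growth rates:
Growth-rate hierarchy: log n ≺ any polynomial ≺ any exponential cⁿ (c>1) ≺ n! ≺ nⁿ.
super-exponential nⁿ dominates factorial asymptotically.

a(n) grows faster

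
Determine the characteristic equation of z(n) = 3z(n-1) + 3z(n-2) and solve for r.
Substitute z(n) = rⁿ and divide through by rⁿ⁻²: r² - 3r - 3 = 0
Discriminant: 3² + 4·3 = 21, not a perfect square, so by the quadratic formula r = (3 ± √21)/2.
General solution: z(n) = A·r₁ⁿ + B·r₂ⁿ where r₁,r₂ = (3 ± √21)/2

Characteristic: r² - 3r - 3 = 0, Roots: r = (3 ± √21)/2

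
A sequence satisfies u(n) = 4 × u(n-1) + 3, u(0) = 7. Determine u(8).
Computing step by step:
u(0) = 7
u(1) = 4 × 7 + 3 = 31
u(2) = 4 × 31 + 3 = 127
u(3) = 4 × 127 + 3 = 511
u(4) = 4 × 511 + 3 = 2047
u(5) = 4 × 2047 + 3 = 8191
u(6) = 4 × 8191 + 3 = 32767
u(7) = 4 × 32767 + 3 = 131071
u(8) = 4 × 131071 + 3 = 524287

524287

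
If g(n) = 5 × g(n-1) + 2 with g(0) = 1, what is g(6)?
Computing step by step:
g(0) = 1
g(1) = 5 × 1 + 2 = 7
g(2) = 5 × 7 + 2 = 37
g(3) = 5 × 37 + 2 = 187
g(4) = 5 × 187 + 2 = 937
g(5) = 5 × 937 + 2 = 4687
g(6) = 5 × 4687 + 2 = 23437

23437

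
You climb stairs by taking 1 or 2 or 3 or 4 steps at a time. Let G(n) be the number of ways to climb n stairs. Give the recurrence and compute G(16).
Condition on the size of the last step (1 to 4): before it there were n-1, …, n-4 stairs climbed, and these cases are disjoint, so G(n) = G(n-1) + G(n-2) + G(n-3) + G(n-4) (order-4 linear recurrence).
Initial conditions by direct count (compositions of i into parts ≤ 4): G(1) = 1; G(2) = 2; G(3) = 4; G(4) = 8.
Iterating the recurrence: G(5) = 15, G(6) = 29, G(7) = 56, G(8) = 108, G(9) = 208, G(10) = 401, G(11) = 773, G(12) = 1490, G(13) = 2872, G(14) = 5536, G(15) = 10671, G(16) = 20569.

G(n) = G(n-1) + G(n-2) + G(n-3) + G(n-4), G(1) = 1, G(2) = 2, G(3) = 4, G(4) = 8; G(16) = 20569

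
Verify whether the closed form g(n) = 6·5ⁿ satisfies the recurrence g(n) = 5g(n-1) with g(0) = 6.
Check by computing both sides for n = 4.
From the recurrence with g(0) = 6:
  g(0) = 6, g(1) = 30, g(2) = 150, g(3) = 750, g(4) = 3750
  so the recurrence gives g(4) = 3750.
From the proposed closed form g(n) = 6·5ⁿ:
  g(4) = 3750.
Both sides give 3750 at n = 4, and the initial condition(s) match, so the closed form is consistent.

Yes, the closed form is correct.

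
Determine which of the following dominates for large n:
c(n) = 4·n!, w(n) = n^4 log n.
Comparing growth rates:
Growth-rate hierarchy: log n ≺ any polynomial ≺ any exponential cⁿ (c>1) ≺ n! ≺ nⁿ.
factorial dominates polynomial degree 4 (with log factor) asymptotically.

c(n) grows faster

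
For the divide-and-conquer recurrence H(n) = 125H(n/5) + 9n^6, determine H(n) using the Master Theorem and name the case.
Master Theorem template: H(n) = a·H(n/b) + f(n).
Here: a=125, b=5, f(n)=9n^6
Compute log_b(a) = log_5(125) = 3.
f(n) = 9n^6 = Ω(n^(3+ε)) with ε = 3, and the regularity condition holds (a·f(n/b) = (a/b^6)·f(n) with a/b^6 = 5^-3 < 1). Case 3: H(n) = Θ(f(n)) = Θ(n^6).

Case 3: H(n) = Θ(n^6)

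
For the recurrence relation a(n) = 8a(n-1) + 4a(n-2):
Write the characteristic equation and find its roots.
Substitute a(n) = rⁿ and divide through by rⁿ⁻²: r² - 8r - 4 = 0
Discriminant: 8² + 4·4 = 80, not a perfect square, so by the quadratic formula r = (8 ± √80)/2.
General solution: a(n) = A·r₁ⁿ + B·r₂ⁿ where r₁,r₂ = (8 ± √80)/2

Characteristic: r² - 8r - 4 = 0, Roots: r = (8 ± √80)/2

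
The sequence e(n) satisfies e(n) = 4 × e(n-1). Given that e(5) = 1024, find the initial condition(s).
In general e(n) = 4ⁿ · e(0). At n = 5: e(0) = e(5) / 4^5 = 1024 / 1024 = 1.

e(0) = 1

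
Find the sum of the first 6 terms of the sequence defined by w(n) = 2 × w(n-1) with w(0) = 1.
Computing the sequence terms: 1, 2, 4, 8, 16, 32
Adding these values together:

63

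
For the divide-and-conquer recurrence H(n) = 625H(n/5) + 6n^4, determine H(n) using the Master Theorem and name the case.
Master Theorem template: H(n) = a·H(n/b) + f(n).
Here: a=625, b=5, f(n)=6n^4
Compute log_b(a) = log_5(625) = 4.
f(n) = 6n^4 = Θ(n^4). Case 2: H(n) = Θ(n^4 log n).

Case 2: H(n) = Θ(n^4 log n)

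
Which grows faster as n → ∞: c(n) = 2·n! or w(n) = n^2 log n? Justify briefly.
Comparing growth rates:
Growth-rate hierarchy: log n ≺ any polynomial ≺ any exponential cⁿ (c>1) ≺ n! ≺ nⁿ.
factorial dominates polynomial degree 2 (with log factor) asymptotically.

c(n) grows faster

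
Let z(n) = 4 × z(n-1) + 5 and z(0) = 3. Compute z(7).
Computing step by step:
z(0) = 3
z(1) = 4 × 3 + 5 = 17
z(2) = 4 × 17 + 5 = 73
z(3) = 4 × 73 + 5 = 297
z(4) = 4 × 297 + 5 = 1193
z(5) = 4 × 1193 + 5 = 4777
z(6) = 4 × 4777 + 5 = 19113
z(7) = 4 × 19113 + 5 = 76457

76457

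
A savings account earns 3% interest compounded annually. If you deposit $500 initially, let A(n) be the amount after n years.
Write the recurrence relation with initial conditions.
Each year the balance grows by 3%, i.e. is multiplied by 1 + 3/100 = 1.03, so A(n) = 1.03 × A(n-1). The initial deposit gives A(0) = 500.
Unrolling gives the closed form A(n) = 500 × (1.03)ⁿ.

A(n) = 1.03 × A(n-1), A(0) = 500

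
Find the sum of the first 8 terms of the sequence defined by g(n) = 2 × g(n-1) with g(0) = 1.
Computing the sequence terms: 1, 2, 4, 8, 16, 32, 64, 128
Adding these values together:

255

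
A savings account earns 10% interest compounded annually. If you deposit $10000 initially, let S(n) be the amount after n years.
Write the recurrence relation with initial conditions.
Each year the balance grows by 10%, i.e. is multiplied by 1 + 10/100 = 1.1, so S(n) = 1.1 × S(n-1). The initial deposit gives S(0) = 10000.
Unrolling gives the closed form S(n) = 10000 × (1.1)ⁿ.

S(n) = 1.1 × S(n-1), S(0) = 10000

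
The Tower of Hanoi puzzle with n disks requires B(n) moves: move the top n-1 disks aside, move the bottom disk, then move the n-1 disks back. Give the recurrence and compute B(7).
Moving n disks = move the top n-1 disks aside (B(n-1) moves) + move the largest disk (1 move) + move the n-1 disks back on top (B(n-1) moves), so B(n) = 2B(n-1) + 1, with B(1) = 1 (a single disk takes one move).
First terms: 1, 3, 7, 15, 31, 63, … — each is one less than a power of 2. Indeed B(n) + 1 = 2(B(n-1) + 1) with B(1) + 1 = 2, so B(n) + 1 = 2ⁿ and B(n) = 2ⁿ - 1.
Hence B(7) = 2^7 - 1 = 128 - 1 = 127.

B(n) = 2B(n-1) + 1, B(1) = 1; B(7) = 127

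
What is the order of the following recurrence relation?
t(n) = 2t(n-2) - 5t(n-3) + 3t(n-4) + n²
The order is the largest lag k for which t(n-k) appears. Here the deepest term is t(n-4) (the n² term is non-homogeneous and does not affect the order), so the order is 4.

Order 4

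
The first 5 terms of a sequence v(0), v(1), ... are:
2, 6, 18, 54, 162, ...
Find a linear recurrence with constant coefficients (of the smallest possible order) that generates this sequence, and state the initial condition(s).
Look for the lowest-order linear relation among consecutive terms.
Observation: each term is 3× the previous.
Check at n=2: 3·6 = 18. ✓

v(n) = 3 × v(n-1), v(0) = 2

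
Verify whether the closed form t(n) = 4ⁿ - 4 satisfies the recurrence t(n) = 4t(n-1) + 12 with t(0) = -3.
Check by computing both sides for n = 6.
From the recurrence with t(0) = -3:
  t(0) = -3, t(1) = 0, t(2) = 12, t(3) = 60, t(4) = 252, t(5) = 1020, t(6) = 4092
  so the recurrence gives t(6) = 4092.
From the proposed closed form t(n) = 4ⁿ - 4:
  t(6) = 4092.
Both sides give 4092 at n = 6, and the initial condition(s) match, so the closed form is consistent.

Yes, the closed form is correct.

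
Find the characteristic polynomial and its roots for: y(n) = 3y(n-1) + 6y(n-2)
Substitute y(n) = rⁿ and divide through by rⁿ⁻²: r² - 3r - 6 = 0
Discriminant: 3² + 4·6 = 33, not a perfect square, so by the quadratic formula r = (3 ± √33)/2.
General solution: y(n) = A·r₁ⁿ + B·r₂ⁿ where r₁,r₂ = (3 ± √33)/2

Characteristic: r² - 3r - 6 = 0, Roots: r = (3 ± √33)/2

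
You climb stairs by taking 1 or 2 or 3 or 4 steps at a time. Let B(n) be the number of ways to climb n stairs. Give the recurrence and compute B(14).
Condition on the size of the last step (1 to 4): before it there were n-1, …, n-4 stairs climbed, and these cases are disjoint, so B(n) = B(n-1) + B(n-2) + B(n-3) + B(n-4) (order-4 linear recurrence).
Initial conditions by direct count (compositions of i into parts ≤ 4): B(1) = 1; B(2) = 2; B(3) = 4; B(4) = 8.
Iterating the recurrence: B(5) = 15, B(6) = 29, B(7) = 56, B(8) = 108, B(9) = 208, B(10) = 401, B(11) = 773, B(12) = 1490, B(13) = 2872, B(14) = 5536.

B(n) = B(n-1) + B(n-2) + B(n-3) + B(n-4), B(1) = 1, B(2) = 2, B(3) = 4, B(4) = 8; B(14) = 5536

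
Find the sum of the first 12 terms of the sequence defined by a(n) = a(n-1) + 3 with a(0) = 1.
Computing the sequence terms: 1, 4, 7, 10, 13, 16, 19, 22, 25, 28, 31, 34
Adding these values together:

210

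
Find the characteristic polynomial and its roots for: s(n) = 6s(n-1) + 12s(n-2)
Substitute s(n) = rⁿ and divide through by rⁿ⁻²: r² - 6r - 12 = 0
Discriminant: 6² + 4·12 = 84, not a perfect square, so by the quadratic formula r = (6 ± √84)/2.
General solution: s(n) = A·r₁ⁿ + B·r₂ⁿ where r₁,r₂ = (6 ± √84)/2

Characteristic: r² - 6r - 12 = 0, Roots: r = (6 ± √84)/2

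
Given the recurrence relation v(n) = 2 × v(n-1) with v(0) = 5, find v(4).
Computing step by step:
v(0) = 5
v(1) = 2 × 5 = 10
v(2) = 2 × 10 = 20
v(3) = 2 × 20 = 40
v(4) = 2 × 40 = 80

80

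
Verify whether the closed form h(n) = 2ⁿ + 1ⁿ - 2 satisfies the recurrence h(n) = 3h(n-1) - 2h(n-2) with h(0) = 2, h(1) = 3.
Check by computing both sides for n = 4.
From the recurrence with h(0) = 2, h(1) = 3:
  h(0) = 2, h(1) = 3, h(2) = 5, h(3) = 9, h(4) = 17
  so the recurrence gives h(4) = 17.
From the proposed closed form h(n) = 2ⁿ + 1ⁿ - 2:
  h(4) = 15.
The recurrence gives 17 but the closed form gives 15, so the closed form does not satisfy the recurrence.

No, the closed form is incorrect.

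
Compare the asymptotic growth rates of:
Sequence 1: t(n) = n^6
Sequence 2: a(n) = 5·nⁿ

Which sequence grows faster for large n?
Comparing growth rates:
Growth-rate hierarchy: log n ≺ any polynomial ≺ any exponential cⁿ (c>1) ≺ n! ≺ nⁿ.
super-exponential nⁿ dominates polynomial degree 6 asymptotically.

a(n) grows faster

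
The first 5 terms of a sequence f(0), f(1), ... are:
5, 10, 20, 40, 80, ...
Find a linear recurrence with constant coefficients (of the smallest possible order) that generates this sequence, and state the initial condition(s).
Look for the lowest-order linear relation among consecutive terms.
Observation: each term is 2× the previous.
Check at n=2: 2·10 = 20. ✓

f(n) = 2 × f(n-1), f(0) = 5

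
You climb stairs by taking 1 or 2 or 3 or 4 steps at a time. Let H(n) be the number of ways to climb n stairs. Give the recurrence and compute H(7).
Condition on the size of the last step (1 to 4): before it there were n-1, …, n-4 stairs climbed, and these cases are disjoint, so H(n) = H(n-1) + H(n-2) + H(n-3) + H(n-4) (order-4 linear recurrence).
Initial conditions by direct count (compositions of i into parts ≤ 4): H(1) = 1; H(2) = 2; H(3) = 4; H(4) = 8.
Iterating the recurrence: H(5) = 15, H(6) = 29, H(7) = 56.

H(n) = H(n-1) + H(n-2) + H(n-3) + H(n-4), H(1) = 1, H(2) = 2, H(3) = 4, H(4) = 8; H(7) = 56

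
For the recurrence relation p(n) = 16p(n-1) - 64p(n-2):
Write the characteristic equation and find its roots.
Substitute p(n) = rⁿ and divide through by rⁿ⁻²: r² - 16r + 64 = 0
Factor: (r - 8)² = 0, so r = 8 (double root).
General solution: p(n) = (A + Bn)·8ⁿ

Characteristic: r² - 16r + 64 = 0, Roots: r = 8 (double root)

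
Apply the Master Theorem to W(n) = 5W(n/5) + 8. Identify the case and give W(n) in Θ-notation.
Master Theorem template: W(n) = a·W(n/b) + f(n).
Here: a=5, b=5, f(n)=8
Compute log_b(a) = log_5(5) = 1.
f(n) = 8 = O(n^(1-ε)) with ε = 1. Case 1: W(n) = Θ(n^log_b(a)) = Θ(n).

Case 1: W(n) = Θ(n)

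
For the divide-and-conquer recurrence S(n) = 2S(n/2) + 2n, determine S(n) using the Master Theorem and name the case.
Master Theorem template: S(n) = a·S(n/b) + f(n).
Here: a=2, b=2, f(n)=2n
Compute log_b(a) = log_2(2) = 1.
f(n) = 2n = Θ(n). Case 2: S(n) = Θ(n log n).

Case 2: S(n) = Θ(n log n)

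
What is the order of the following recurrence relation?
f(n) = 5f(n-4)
The order is the largest lag k for which f(n-k) appears. Here the deepest term is f(n-4), so the order is 4.

Order 4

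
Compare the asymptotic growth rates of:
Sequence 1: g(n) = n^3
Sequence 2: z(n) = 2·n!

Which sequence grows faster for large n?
Comparing growth rates:
Growth-rate hierarchy: log n ≺ any polynomial ≺ any exponential cⁿ (c>1) ≺ n! ≺ nⁿ.
factorial dominates polynomial degree 3 asymptotically.

z(n) grows faster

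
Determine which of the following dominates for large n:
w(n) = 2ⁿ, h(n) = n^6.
Comparing growth rates:
Growth-rate hierarchy: log n ≺ any polynomial ≺ any exponential cⁿ (c>1) ≺ n! ≺ nⁿ.
exponential base 2 dominates polynomial degree 6 asymptotically.

w(n) grows faster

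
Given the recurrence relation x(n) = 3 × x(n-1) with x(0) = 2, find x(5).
Computing step by step:
x(0) = 2
x(1) = 3 × 2 = 6
x(2) = 3 × 6 = 18
x(3) = 3 × 18 = 54
x(4) = 3 × 54 = 162
x(5) = 3 × 162 = 486

486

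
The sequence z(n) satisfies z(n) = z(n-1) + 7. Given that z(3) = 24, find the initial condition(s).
z(3) = z(0) + 3·7, so z(0) = 24 - 21 = 3.

z(0) = 3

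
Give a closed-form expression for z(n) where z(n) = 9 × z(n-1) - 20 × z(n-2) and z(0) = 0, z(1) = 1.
Recurrence: z(n) = 9 × z(n-1) - 20 × z(n-2), initial: z(0) = 0, z(1) = 1.
Characteristic equation: r² - 9r + 20 = 0, which factors as (r - 5)(r - 4) = 0, so r = 5, 4. General solution z(n) = A·5ⁿ + B·4ⁿ. From z(0) = 0: A + B = 0. From z(1) = 1: 5A + 4B = 1. Solving gives A = 1, B = -1.

z(n) = 5ⁿ - 4ⁿ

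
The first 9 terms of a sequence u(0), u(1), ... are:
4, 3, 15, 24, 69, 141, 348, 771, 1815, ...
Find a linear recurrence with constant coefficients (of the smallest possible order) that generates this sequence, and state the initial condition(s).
Look for the lowest-order linear relation among consecutive terms.
Observation: u(n) - 1·u(n-1) - (3)·u(n-2) = 0 holds for the shown terms, and no order-1 relation u(n) = α·u(n-1) + β fits.
Check at n=3: 1·15 + (3)·3 = 24. ✓

u(n) = u(n-1) + 3u(n-2), u(0) = 4, u(1) = 3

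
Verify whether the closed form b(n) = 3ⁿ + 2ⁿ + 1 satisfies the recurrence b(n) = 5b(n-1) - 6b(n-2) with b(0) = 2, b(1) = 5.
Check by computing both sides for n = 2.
From the recurrence with b(0) = 2, b(1) = 5:
  b(0) = 2, b(1) = 5, b(2) = 13
  so the recurrence gives b(2) = 13.
From the proposed closed form b(n) = 3ⁿ + 2ⁿ + 1:
  b(2) = 14.
The recurrence gives 13 but the closed form gives 14, so the closed form does not satisfy the recurrence.

No, the closed form is incorrect.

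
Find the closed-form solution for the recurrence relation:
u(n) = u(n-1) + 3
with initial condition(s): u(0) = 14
Recurrence: u(n) = u(n-1) + 3, initial: u(0) = 14.
Each step adds 3, so u(n) = u(0) + 3n = 3n + 14.

u(n) = 3n + 14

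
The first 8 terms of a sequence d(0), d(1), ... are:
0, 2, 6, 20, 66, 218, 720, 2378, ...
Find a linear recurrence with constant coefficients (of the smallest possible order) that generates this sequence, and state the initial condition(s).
Look for the lowest-order linear relation among consecutive terms.
Observation: d(n) - 3·d(n-1) - (1)·d(n-2) = 0 holds for the shown terms, and no order-1 relation d(n) = α·d(n-1) + β fits.
Check at n=3: 3·6 + (1)·2 = 20. ✓

d(n) = 3d(n-1) + d(n-2), d(0) = 0, d(1) = 2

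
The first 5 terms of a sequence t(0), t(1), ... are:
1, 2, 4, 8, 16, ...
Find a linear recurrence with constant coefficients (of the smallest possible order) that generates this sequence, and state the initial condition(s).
Look for the lowest-order linear relation among consecutive terms.
Observation: each term is 2× the previous.
Check at n=2: 2·2 = 4. ✓

t(n) = 2 × t(n-1), t(0) = 1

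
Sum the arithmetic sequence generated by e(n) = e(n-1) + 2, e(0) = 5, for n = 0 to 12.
Computing the sequence terms: 5, 7, 9, 11, 13, 15, 17, 19, 21, 23, 25, 27, 29
Adding these values together:

221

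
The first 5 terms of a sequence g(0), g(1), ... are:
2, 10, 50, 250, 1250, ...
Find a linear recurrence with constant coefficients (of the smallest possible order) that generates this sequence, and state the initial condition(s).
Look for the lowest-order linear relation among consecutive terms.
Observation: each term is 5× the previous.
Check at n=2: 5·10 = 50. ✓

g(n) = 5 × g(n-1), g(0) = 2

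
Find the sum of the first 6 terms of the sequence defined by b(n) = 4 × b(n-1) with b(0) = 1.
Computing the sequence terms: 1, 4, 16, 64, 256, 1024
Adding these values together:

1365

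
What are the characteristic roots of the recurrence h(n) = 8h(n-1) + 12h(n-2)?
Substitute h(n) = rⁿ and divide through by rⁿ⁻²: r² - 8r - 12 = 0
Discriminant: 8² + 4·12 = 112, not a perfect square, so by the quadratic formula r = (8 ± √112)/2.
General solution: h(n) = A·r₁ⁿ + B·r₂ⁿ where r₁,r₂ = (8 ± √112)/2

Characteristic: r² - 8r - 12 = 0, Roots: r = (8 ± √112)/2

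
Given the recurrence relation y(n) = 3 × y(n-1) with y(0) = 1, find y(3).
Computing step by step:
y(0) = 1
y(1) = 3 × 1 = 3
y(2) = 3 × 3 = 9
y(3) = 3 × 9 = 27

27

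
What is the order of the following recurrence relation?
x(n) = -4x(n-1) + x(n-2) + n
The order is the largest lag k for which x(n-k) appears. Here the deepest term is x(n-2) (the n term is non-homogeneous and does not affect the order), so the order is 2.

Order 2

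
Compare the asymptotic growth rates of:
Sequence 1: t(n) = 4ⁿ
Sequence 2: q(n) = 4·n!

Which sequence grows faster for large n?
Comparing growth rates:
Growth-rate hierarchy: log n ≺ any polynomial ≺ any exponential cⁿ (c>1) ≺ n! ≺ nⁿ.
factorial dominates exponential base 4 asymptotically.

q(n) grows faster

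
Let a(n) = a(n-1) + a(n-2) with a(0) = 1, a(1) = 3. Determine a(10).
Computing the sequence terms:
1, 3, 4, 7, 11, 18, 29, 47, 76, 123, 199

199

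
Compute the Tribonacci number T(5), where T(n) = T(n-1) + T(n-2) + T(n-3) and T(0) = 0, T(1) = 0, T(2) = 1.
Computing the sequence terms:
0, 0, 1, 1, 2, 4

4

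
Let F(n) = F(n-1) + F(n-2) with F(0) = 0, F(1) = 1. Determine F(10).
Computing the sequence terms:
0, 1, 1, 2, 3, 5, 8, 13, 21, 34, 55

55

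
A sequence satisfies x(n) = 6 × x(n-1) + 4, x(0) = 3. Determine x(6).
Computing step by step:
x(0) = 3
x(1) = 6 × 3 + 4 = 22
x(2) = 6 × 22 + 4 = 136
x(3) = 6 × 136 + 4 = 820
x(4) = 6 × 820 + 4 = 4924
x(5) = 6 × 4924 + 4 = 29548
x(6) = 6 × 29548 + 4 = 177292

177292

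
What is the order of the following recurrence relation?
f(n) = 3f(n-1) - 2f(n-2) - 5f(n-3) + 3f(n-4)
The order is the largest lag k for which f(n-k) appears. Here the deepest term is f(n-4), so the order is 4.

Order 4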